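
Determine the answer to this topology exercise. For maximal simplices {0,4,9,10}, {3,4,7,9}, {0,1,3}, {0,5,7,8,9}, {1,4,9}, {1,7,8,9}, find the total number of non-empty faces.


Each maximal simplex on m vertices has 2^m - 1 nonempty faces.
Take the union (dedupe shared faces).
Total distinct faces = 67

67


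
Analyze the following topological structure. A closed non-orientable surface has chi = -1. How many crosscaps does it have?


chi = 2 - k for closed non-orientable surfaces with k crosscaps.
-1 = 2 - k
k = 2 - (-1) = 3

3


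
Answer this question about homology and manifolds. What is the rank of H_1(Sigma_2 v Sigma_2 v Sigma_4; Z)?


For a wedge X v Y: reduced H_k(X v Y) = H_k(X) + H_k(Y).
Each Sigma_g contributes b_1 = 2g.
b_1 = 4 + 4 + 8 = 16

16


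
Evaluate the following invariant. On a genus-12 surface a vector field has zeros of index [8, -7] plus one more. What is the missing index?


Poincare-Hopf: sum of indices = chi(M).
chi(Sigma_12) = 2 - 2*12 = -22.
Sum of known indices = 1.
x = chi - (sum known) = -22 - (1) = -23

-23


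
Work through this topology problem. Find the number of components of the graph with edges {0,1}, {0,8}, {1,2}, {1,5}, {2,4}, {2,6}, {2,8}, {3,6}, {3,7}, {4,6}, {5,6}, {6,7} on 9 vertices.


Run DFS/union-find over 9 vertices.
V = 9, E = 12.
Number of components = 1

1


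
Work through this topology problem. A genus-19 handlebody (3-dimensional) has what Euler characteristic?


A genus-g handlebody deformation retracts to a wedge of g circles.
chi(vee_g S^1) = 1 - g.
chi(H_19) = 1 - 19 = -18

-18


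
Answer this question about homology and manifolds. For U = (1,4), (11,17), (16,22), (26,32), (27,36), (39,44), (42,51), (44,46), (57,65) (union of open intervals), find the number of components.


Sort and merge overlapping open intervals.
Merged: (1,4), (11,22), (26,36), (39,51), (57,65).
Number of components = 5

5


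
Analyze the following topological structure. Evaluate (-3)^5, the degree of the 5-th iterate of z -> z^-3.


deg(f) = -3. Degree is multiplicative: deg(f^5) = (deg f)^5.
deg(f^5) = (-3)^5 = -243

-243


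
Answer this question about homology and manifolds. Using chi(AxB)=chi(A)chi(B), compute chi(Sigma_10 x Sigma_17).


chi(Sigma_10) = 2 - 2*10 = -18
chi(Sigma_17) = 2 - 2*17 = -32
chi(product) = (-18) * (-32) = 576

576


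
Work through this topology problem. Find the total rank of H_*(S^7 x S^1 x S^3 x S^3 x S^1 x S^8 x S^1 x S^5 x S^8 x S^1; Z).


Total Betti number is multiplicative under products.
Each S^d (d>=1) has total Betti number 2.
There are 10 sphere factors.
Total = 2^10 = 1024

1024


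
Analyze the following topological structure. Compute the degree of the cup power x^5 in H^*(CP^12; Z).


|x| = 2 in H^*(CP^n).
|x^5| = 5 * |x| = 5 * 2 = 10

10


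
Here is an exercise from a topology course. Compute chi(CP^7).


CP^7 has one cell in each even dimension 0, 2, ..., 2*7 (7+1 cells total).
All cells are even-dimensional, so chi = number of cells.
chi = 7 + 1 = 8

8


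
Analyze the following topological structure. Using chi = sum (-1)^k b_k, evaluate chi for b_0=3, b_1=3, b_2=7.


chi = sum_k (-1)^k b_k.
= (3) + (-3) + (7)
= 7

7


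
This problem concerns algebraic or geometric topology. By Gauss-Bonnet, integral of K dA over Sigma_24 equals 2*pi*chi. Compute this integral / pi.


Gauss-Bonnet: integral K dA = 2*pi*chi(M).
chi(Sigma_24) = 2 - 2*24 = -46.
(integral K dA)/pi = 2*chi = 2*(-46) = -92

-92


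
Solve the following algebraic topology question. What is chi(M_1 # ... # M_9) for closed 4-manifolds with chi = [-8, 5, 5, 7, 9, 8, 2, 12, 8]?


For n-manifolds: chi(A#B) = chi(A) + chi(B) - chi(S^4).
chi(S^4) = 1 + (-1)^4 = 2.
chi(#) = (sum chi_i) - (9-1)*chi(S^4) = 48 - 8*2 = 32

32


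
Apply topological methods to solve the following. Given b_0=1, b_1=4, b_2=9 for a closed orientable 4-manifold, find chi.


By Poincare duality b_k = b_{4-k}, so full Betti numbers: b_0=1, b_1=4, b_2=9, b_3=4, b_4=1.
chi = sum (-1)^k b_k = 3

3


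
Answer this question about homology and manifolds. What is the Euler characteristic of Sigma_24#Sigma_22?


chi(Sigma_24) = 2 - 2*24 = -46
chi(Sigma_22) = 2 - 2*22 = -42
For surfaces: chi(A#B) = chi(A) + chi(B) - 2.
chi = -46 + -42 - 2 = -90

-90


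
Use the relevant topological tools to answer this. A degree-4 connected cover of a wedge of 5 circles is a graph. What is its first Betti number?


Nielsen-Schreier: an index-n subgroup of F_r is free of rank 1 + n(r-1).
Equivalently: chi(cover) = n*chi(base); chi(vee_r S^1) = 1 - 5 = -4.
chi(E) = 4*(-4) = -16; rank = 1 - chi(E) = 1 - (-16) = 17.
rank = 1 + 4*(5-1) = 1 + 16 = 17

17


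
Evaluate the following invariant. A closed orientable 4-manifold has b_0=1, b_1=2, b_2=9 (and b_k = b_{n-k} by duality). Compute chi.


By Poincare duality b_k = b_{4-k}, so full Betti numbers: b_0=1, b_1=2, b_2=9, b_3=2, b_4=1.
chi = sum (-1)^k b_k = 7

7


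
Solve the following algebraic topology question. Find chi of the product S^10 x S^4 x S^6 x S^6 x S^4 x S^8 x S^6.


chi is multiplicative: chi(X x Y) = chi(X) chi(Y).
Each even-dim sphere has chi = 2. There are 7 factors.
chi = 2^7 = 128

128


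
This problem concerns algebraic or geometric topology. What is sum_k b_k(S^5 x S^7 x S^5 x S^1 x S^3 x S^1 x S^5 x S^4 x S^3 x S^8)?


Total Betti number is multiplicative under products.
Each S^d (d>=1) has total Betti number 2.
There are 10 sphere factors.
Total = 2^10 = 1024

1024


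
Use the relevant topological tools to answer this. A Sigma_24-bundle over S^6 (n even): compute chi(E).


chi(S^6) = 2 (n even), chi(Sigma_24) = 2 - 2*24 = -46.
chi(E) = 2 * (-46) = -92

-92


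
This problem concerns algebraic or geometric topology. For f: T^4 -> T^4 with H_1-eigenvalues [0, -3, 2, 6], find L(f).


For a torus self-map: L(f) = det(I - A) where A acts on H_1.
L(f) = (1-0) * (1--3) * (1-2) * (1-6) = 1 * 4 * -1 * -5 = 20

20


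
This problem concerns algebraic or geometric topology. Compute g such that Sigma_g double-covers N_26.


chi(N_26) = 2 - 26 = -24.
Double cover: chi(Sigma_g) = 2 * chi(N_26) = 2*(-24) = -48.
2 - 2g = -48, so g = (2 - (-48))/2 = 50/2 = 25

25


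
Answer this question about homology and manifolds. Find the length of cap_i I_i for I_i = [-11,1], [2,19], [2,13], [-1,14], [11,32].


Intersection = [max(a_i), min(b_i)] = [11, 1].
Since 11 > 1, the intersection is empty.
Length = 0

0


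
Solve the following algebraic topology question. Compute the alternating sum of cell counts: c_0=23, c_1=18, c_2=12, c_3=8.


chi = sum_k (-1)^k c_k.
= (-1)^0*23 + (-1)^1*18 + (-1)^2*12 + (-1)^3*8
= (23) + (-18) + (12) + (-8)
= 9

9


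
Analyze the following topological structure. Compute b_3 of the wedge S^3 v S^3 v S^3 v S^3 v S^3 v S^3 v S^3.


For a wedge of spheres, H_k (k>0) is free on one generator per sphere of dimension k.
Spheres of dimension 3: count = 7.
b_3 = 7

7


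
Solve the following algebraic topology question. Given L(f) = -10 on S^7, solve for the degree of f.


L(f) = 1 + (-1)^7 deg(f) on S^7.
-10 = 1 + (-1)^7 * deg(f)
(-1)^7 * deg(f) = -11
deg(f) = 11

11


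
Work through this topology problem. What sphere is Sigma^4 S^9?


Each suspension raises dimension by 1: Sigma S^n = S^{n+1}.
Sigma^4 S^9 = S^{9+4} = S^13

13


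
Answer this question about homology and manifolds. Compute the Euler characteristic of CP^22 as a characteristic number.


For any closed oriented manifold, <e(TM),[M]> = chi(M).
chi(CP^22) = 22+1 = 23

23


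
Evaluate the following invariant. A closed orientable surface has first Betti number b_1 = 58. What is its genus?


For a closed orientable surface: b_1 = 2g.
58 = 2g
g = 58 / 2 = 29

29


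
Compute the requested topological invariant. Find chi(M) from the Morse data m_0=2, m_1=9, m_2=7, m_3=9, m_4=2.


Morse theory: chi(M) = sum_k (-1)^k m_k where m_k = #(index-k critical points).
= (2) + (-9) + (7) + (-9) + (2) = -7

-7


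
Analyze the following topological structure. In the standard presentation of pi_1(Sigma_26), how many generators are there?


Standard presentation: pi_1(Sigma_g) = <a_1,b_1,...,a_g,b_g | [a_1,b_1]...[a_g,b_g] = 1>.
Number of generators = 2g = 2*26 = 52

52


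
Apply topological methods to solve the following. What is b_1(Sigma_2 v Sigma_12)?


For a wedge: H_1(A v B) = H_1(A) + H_1(B).
b_1(Sigma_2) = 4, b_1(Sigma_12) = 24.
b_1 = 4 + 24 = 28

28


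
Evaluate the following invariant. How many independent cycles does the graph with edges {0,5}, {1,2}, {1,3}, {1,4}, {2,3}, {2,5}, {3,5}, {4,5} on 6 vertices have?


b_1 = E - V + (number of components).
E = 8, V = 6, components = 1.
b_1 = 8 - 6 + 1 = 3

3


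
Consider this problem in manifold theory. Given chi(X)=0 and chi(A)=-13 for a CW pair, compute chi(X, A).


Relative Euler characteristic: chi(X, A) = chi(X) - chi(A).
= 0 - (-13) = 13

13


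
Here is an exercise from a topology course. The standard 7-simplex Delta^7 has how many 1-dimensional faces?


Delta^7 has 7+1 vertices. A 1-face is a choice of 1+1 vertices.
f_1 = C(7+1, 1+1) = C(8,2) = 28

28


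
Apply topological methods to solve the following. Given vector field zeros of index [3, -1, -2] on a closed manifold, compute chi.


Poincare-Hopf: chi(M) = sum of indices of zeros.
chi = (3) + (-1) + (-2) = 0

0


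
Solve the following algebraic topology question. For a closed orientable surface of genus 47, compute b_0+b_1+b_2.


For Sigma_47: b_0 = 1, b_1 = 2g = 94, b_2 = 1.
Total = 1 + 94 + 1 = 96

96


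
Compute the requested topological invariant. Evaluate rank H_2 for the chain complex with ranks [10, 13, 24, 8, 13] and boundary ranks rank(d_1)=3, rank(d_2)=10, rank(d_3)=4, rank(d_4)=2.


rank H_k = rank(ker d_k) - rank(im d_{k+1}).
rank(ker d_2) = rank(C_2) - rank(d_2) = 24 - 10 = 14.
rank(im d_{2+1}) = 4.
rank H_2 = 14 - 4 = 10

10


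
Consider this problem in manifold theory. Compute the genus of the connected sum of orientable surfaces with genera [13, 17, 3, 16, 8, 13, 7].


Genus is additive under connected sum of orientable surfaces.
g = 13 + 17 + 3 + 16 + 8 + 13 + 7 = 77

77


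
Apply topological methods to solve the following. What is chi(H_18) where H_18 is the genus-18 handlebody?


A genus-g handlebody deformation retracts to a wedge of g circles.
chi(vee_g S^1) = 1 - g.
chi(H_18) = 1 - 18 = -17

-17


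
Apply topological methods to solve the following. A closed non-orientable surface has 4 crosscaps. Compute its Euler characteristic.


For a non-orientable closed surface with k crosscaps: chi = 2 - k.
Here k = 4.
chi = 2 - 4 = -2

-2


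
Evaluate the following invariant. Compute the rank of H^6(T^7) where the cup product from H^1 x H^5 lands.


Cup product: H^p x H^q -> H^{p+q}; here p+q = 1+5 = 6.
rank H^k(T^n) = C(n,k).
C(7,6) = 7

7


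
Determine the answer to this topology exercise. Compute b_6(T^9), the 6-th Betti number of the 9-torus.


By the Kunneth formula, b_k(T^n) = C(n,k).
b_6(T^9) = C(9,6).
C(9,6) = 9!/(6!*3!) = 84

84


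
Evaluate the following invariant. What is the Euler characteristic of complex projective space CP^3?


CP^3 has one cell in each even dimension 0, 2, ..., 2*3 (3+1 cells total).
All cells are even-dimensional, so chi = number of cells.
chi = 3 + 1 = 4

4


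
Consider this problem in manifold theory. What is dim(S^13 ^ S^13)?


S^m ^ S^n = S^{m+n}.
k = 13 + 13 = 26

26


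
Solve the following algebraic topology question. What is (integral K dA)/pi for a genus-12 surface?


Gauss-Bonnet: integral K dA = 2*pi*chi(M).
chi(Sigma_12) = 2 - 2*12 = -22.
(integral K dA)/pi = 2*chi = 2*(-22) = -44

-44


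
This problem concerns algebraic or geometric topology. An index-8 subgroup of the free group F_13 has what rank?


Nielsen-Schreier: an index-n subgroup of F_r is free of rank 1 + n(r-1).
Equivalently: chi(cover) = n*chi(base); chi(vee_r S^1) = 1 - 13 = -12.
chi(E) = 8*(-12) = -96; rank = 1 - chi(E) = 1 - (-96) = 97.
rank = 1 + 8*(13-1) = 1 + 96 = 97

97


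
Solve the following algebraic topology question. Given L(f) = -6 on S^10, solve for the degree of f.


L(f) = 1 + (-1)^10 deg(f) on S^10.
-6 = 1 + (-1)^10 * deg(f)
(-1)^10 * deg(f) = -7
deg(f) = -7

-7


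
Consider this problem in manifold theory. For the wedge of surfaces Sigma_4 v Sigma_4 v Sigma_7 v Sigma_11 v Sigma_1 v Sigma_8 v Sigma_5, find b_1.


For a wedge X v Y: reduced H_k(X v Y) = H_k(X) + H_k(Y).
Each Sigma_g contributes b_1 = 2g.
b_1 = 8 + 8 + 14 + 22 + 2 + 16 + 10 = 80

80


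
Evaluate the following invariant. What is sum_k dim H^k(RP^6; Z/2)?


H^k(RP^6; Z/2) = Z/2 for each 0 <= k <= 6.
Total dimension = 6 + 1 = 7

7


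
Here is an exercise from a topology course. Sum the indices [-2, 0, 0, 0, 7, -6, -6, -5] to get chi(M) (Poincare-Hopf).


Poincare-Hopf: chi(M) = sum of indices of zeros.
chi = (-2) + (0) + (0) + (0) + (7) + (-6) + (-6) + (-5) = -12

-12


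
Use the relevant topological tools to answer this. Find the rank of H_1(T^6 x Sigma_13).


pi_1(A x B) = pi_1(A) x pi_1(B); rank of abelianization = b_1.
b_1(T^6) = 6, b_1(Sigma_13) = 2*13 = 26.
b_1(product) = 6 + 26 = 32

32


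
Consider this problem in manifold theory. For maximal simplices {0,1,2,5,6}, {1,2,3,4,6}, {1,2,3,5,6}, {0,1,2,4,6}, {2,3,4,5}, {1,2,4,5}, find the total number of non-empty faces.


Each maximal simplex on m vertices has 2^m - 1 nonempty faces.
Take the union (dedupe shared faces).
Total distinct faces = 77

77


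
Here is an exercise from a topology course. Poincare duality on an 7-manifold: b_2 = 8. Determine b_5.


Poincare duality for closed orientable n-manifolds: b_k = b_{n-k}.
Here n = 7, so b_5 = b_2 = 8

8


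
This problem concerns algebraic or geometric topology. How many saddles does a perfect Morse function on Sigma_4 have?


A perfect Morse function has m_k = b_k.
For Sigma_4: b_0=1, b_1=2g=8, b_2=1.
Saddles m_1 = 2g = 8

8


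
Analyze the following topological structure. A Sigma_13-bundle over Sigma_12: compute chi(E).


For a fiber bundle F -> E -> B (with CW structure): chi(E) = chi(B) * chi(F).
chi(Sigma_12) = -22, chi(Sigma_13) = -24.
chi(E) = (-22) * (-24) = 528

528


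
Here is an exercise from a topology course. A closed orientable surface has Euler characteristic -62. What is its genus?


chi = 2 - 2g for closed orientable surfaces.
-62 = 2 - 2g
2g = 2 - (-62) = 64
g = 32

32


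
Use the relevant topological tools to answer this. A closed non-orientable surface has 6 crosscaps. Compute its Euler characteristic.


For a non-orientable closed surface with k crosscaps: chi = 2 - k.
Here k = 6.
chi = 2 - 6 = -4

-4


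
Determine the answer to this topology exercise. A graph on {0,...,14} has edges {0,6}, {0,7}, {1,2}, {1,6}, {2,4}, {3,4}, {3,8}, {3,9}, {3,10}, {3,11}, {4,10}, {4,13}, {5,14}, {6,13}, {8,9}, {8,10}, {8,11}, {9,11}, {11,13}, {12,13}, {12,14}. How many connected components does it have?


Run DFS/union-find over 15 vertices.
V = 15, E = 21.
Number of components = 1

1


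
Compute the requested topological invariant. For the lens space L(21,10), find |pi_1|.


pi_1(L(p,q)) = Z/pZ for any q coprime to p.
|pi_1(L(21,10))| = 21

21


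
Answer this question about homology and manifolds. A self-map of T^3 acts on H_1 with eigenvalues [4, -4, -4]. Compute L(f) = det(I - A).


For a torus self-map: L(f) = det(I - A) where A acts on H_1.
L(f) = (1-4) * (1--4) * (1--4) = -3 * 5 * 5 = -75

-75


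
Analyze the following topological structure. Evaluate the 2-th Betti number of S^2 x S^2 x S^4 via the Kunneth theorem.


Each S^d has Poincare polynomial 1 + t^d.
The product S^2 x S^2 x S^4 has Poincare polynomial prod(1+t^d_i).
Expanding: b_0=1, b_2=2, b_4=2, b_6=2, b_8=1.
b_2 = 2

2


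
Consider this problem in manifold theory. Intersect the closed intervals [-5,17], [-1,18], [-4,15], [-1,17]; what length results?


Intersection = [max(a_i), min(b_i)] = [-1, 15].
Length = 15 - -1 = 16

16


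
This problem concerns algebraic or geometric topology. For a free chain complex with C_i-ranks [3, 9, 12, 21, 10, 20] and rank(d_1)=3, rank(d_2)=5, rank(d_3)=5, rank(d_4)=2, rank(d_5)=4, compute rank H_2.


rank H_k = rank(ker d_k) - rank(im d_{k+1}).
rank(ker d_2) = rank(C_2) - rank(d_2) = 12 - 5 = 7.
rank(im d_{2+1}) = 5.
rank H_2 = 7 - 5 = 2

2


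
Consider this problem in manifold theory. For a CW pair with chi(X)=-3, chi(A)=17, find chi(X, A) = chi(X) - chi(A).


Relative Euler characteristic: chi(X, A) = chi(X) - chi(A).
= -3 - (17) = -20

-20


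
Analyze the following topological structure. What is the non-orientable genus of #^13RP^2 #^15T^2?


Since a >= 1, the sum is non-orientable; each T^2 can be replaced by RP^2 # RP^2 (since T^2#RP^2 = 3RP^2).
Total crosscaps k = 13 + 2*15 = 43.
Check via chi: chi = 13*1 + 15*0 - (13+15-1)*2 = -41 = 2 - k = -41. Consistent.

43


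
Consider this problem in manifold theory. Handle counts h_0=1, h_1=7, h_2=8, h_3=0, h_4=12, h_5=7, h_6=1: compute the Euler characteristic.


Handles of index k contribute (-1)^k to chi (same as CW cells).
chi = (1) + (-7) + (8) + (0) + (12) + (-7) + (1) = 8

8


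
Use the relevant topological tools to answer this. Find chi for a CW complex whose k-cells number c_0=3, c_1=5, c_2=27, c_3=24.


chi = sum_k (-1)^k c_k.
= (-1)^0*3 + (-1)^1*5 + (-1)^2*27 + (-1)^3*24
= (3) + (-5) + (27) + (-24)
= 1

1


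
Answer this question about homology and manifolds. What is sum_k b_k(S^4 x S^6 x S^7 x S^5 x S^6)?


Total Betti number is multiplicative under products.
Each S^d (d>=1) has total Betti number 2.
There are 5 sphere factors.
Total = 2^5 = 32

32


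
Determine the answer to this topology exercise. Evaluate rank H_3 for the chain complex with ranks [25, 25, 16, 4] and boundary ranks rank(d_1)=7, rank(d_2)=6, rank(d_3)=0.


rank H_k = rank(ker d_k) - rank(im d_{k+1}).
rank(ker d_3) = rank(C_3) - rank(d_3) = 4 - 0 = 4.
rank(im d_{3+1}) = 0.
rank H_3 = 4 - 0 = 4

4


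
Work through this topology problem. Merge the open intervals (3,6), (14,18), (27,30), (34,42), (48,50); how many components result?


Sort and merge overlapping open intervals.
Merged: (3,6), (14,18), (27,30), (34,42), (48,50).
Number of components = 5

5


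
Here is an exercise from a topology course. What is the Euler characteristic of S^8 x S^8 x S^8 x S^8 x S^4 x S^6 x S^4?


chi is multiplicative: chi(X x Y) = chi(X) chi(Y).
Each even-dim sphere has chi = 2. There are 7 factors.
chi = 2^7 = 128

128


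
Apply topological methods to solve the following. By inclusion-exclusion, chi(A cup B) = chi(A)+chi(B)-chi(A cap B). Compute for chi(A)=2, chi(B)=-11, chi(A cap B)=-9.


chi(A cup B) = chi(A) + chi(B) - chi(A cap B)
= 2 + (-11) - (-9)
= 0

0


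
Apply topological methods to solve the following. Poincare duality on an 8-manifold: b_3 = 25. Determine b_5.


Poincare duality for closed orientable n-manifolds: b_k = b_{n-k}.
Here n = 8, so b_5 = b_3 = 25

25


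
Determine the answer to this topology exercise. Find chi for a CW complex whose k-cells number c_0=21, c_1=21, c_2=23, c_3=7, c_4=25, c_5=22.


chi = sum_k (-1)^k c_k.
= (-1)^0*21 + (-1)^1*21 + (-1)^2*23 + (-1)^3*7 + (-1)^4*25 + (-1)^5*22
= (21) + (-21) + (23) + (-7) + (25) + (-22)
= 19

19


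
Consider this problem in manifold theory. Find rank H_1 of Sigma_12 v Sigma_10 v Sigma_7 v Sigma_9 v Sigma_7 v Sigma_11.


For a wedge X v Y: reduced H_k(X v Y) = H_k(X) + H_k(Y).
Each Sigma_g contributes b_1 = 2g.
b_1 = 24 + 20 + 14 + 18 + 14 + 22 = 112

112


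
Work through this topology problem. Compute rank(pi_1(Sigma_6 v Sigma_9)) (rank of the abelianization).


For a wedge: H_1(A v B) = H_1(A) + H_1(B).
b_1(Sigma_6) = 12, b_1(Sigma_9) = 18.
b_1 = 12 + 18 = 30

30


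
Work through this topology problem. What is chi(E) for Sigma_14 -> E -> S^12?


chi(S^12) = 2 (n even), chi(Sigma_14) = 2 - 2*14 = -26.
chi(E) = 2 * (-26) = -52

-52


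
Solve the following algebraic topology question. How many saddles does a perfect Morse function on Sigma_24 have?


A perfect Morse function has m_k = b_k.
For Sigma_24: b_0=1, b_1=2g=48, b_2=1.
Saddles m_1 = 2g = 48

48


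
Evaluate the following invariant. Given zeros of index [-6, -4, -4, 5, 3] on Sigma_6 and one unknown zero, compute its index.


Poincare-Hopf: sum of indices = chi(M).
chi(Sigma_6) = 2 - 2*6 = -10.
Sum of known indices = -6.
x = chi - (sum known) = -10 - (-6) = -4

-4


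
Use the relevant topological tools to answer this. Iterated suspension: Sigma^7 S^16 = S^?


Each suspension raises dimension by 1: Sigma S^n = S^{n+1}.
Sigma^7 S^16 = S^{16+7} = S^23

23


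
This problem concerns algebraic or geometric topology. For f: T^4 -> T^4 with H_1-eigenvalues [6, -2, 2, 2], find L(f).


For a torus self-map: L(f) = det(I - A) where A acts on H_1.
L(f) = (1-6) * (1--2) * (1-2) * (1-2) = -5 * 3 * -1 * -1 = -15

-15


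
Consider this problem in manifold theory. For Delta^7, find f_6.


Delta^7 has 7+1 vertices. A 6-face is a choice of 6+1 vertices.
f_6 = C(7+1, 6+1) = C(8,7) = 8

8


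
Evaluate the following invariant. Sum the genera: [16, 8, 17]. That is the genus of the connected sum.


Genus is additive under connected sum of orientable surfaces.
g = 16 + 8 + 17 = 41

41


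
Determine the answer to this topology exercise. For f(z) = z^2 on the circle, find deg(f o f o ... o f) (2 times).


deg(f) = 2. Degree is multiplicative: deg(f^2) = (deg f)^2.
deg(f^2) = (2)^2 = 4

4


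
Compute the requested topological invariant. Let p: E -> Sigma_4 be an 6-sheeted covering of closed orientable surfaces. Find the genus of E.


For an n-sheeted cover: chi(E) = n * chi(B).
chi(Sigma_4) = 2 - 2*4 = -6.
chi(E) = 6 * (-6) = -36.
genus(E) = (2 - chi(E))/2 = (2 - (-36))/2 = 38/2 = 19

19


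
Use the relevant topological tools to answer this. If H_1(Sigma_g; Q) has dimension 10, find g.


For a closed orientable surface: b_1 = 2g.
10 = 2g
g = 10 / 2 = 5

5


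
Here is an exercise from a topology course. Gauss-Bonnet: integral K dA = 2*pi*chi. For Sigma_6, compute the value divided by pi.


Gauss-Bonnet: integral K dA = 2*pi*chi(M).
chi(Sigma_6) = 2 - 2*6 = -10.
(integral K dA)/pi = 2*chi = 2*(-10) = -20

-20


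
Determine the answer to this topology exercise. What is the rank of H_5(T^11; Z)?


By the Kunneth formula, b_k(T^n) = C(n,k).
b_5(T^11) = C(11,5).
C(11,5) = 11!/(5!*6!) = 462

462


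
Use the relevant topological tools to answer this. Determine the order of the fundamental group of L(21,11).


pi_1(L(p,q)) = Z/pZ for any q coprime to p.
|pi_1(L(21,11))| = 21

21


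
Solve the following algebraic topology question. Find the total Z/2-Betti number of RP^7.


H^k(RP^7; Z/2) = Z/2 for each 0 <= k <= 7.
Total dimension = 7 + 1 = 8

8


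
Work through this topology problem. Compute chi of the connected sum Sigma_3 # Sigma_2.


chi(Sigma_3) = 2 - 2*3 = -4
chi(Sigma_2) = 2 - 2*2 = -2
For surfaces: chi(A#B) = chi(A) + chi(B) - 2.
chi = -4 + -2 - 2 = -8

-8


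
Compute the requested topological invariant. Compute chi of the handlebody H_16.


A genus-g handlebody deformation retracts to a wedge of g circles.
chi(vee_g S^1) = 1 - g.
chi(H_16) = 1 - 16 = -15

-15


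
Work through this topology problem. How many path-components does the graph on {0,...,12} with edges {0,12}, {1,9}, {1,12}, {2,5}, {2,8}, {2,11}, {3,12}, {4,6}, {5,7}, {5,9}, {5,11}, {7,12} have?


Run DFS/union-find over 13 vertices.
V = 13, E = 12.
Number of components = 3

3


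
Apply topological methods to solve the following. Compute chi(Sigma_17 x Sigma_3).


chi(Sigma_17) = 2 - 2*17 = -32
chi(Sigma_3) = 2 - 2*3 = -4
chi(product) = (-32) * (-4) = 128

128


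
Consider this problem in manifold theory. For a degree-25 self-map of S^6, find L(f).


On S^6: L(f) = tr(f_0*) + (-1)^6 tr(f_6*) = 1 + (-1)^6 * deg(f).
L(f) = 1 + (-1)^6 * 25 = 1 + 25 = 26

26


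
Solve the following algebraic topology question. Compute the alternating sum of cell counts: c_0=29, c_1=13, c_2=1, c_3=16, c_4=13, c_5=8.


chi = sum_k (-1)^k c_k.
= (-1)^0*29 + (-1)^1*13 + (-1)^2*1 + (-1)^3*16 + (-1)^4*13 + (-1)^5*8
= (29) + (-13) + (1) + (-16) + (13) + (-8)
= 6

6


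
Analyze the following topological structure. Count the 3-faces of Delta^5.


Delta^5 has 5+1 vertices. A 3-face is a choice of 3+1 vertices.
f_3 = C(5+1, 3+1) = C(6,4) = 15

15


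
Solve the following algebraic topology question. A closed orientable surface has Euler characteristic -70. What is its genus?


chi = 2 - 2g for closed orientable surfaces.
-70 = 2 - 2g
2g = 2 - (-70) = 72
g = 36

36


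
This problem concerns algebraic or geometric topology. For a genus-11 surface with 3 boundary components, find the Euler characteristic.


For a compact orientable surface with genus g and b boundary components: chi = 2 - 2g - b.
chi = 2 - 2*11 - 3 = 2 - 22 - 3 = -23

-23


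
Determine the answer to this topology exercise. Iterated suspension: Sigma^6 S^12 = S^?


Each suspension raises dimension by 1: Sigma S^n = S^{n+1}.
Sigma^6 S^12 = S^{12+6} = S^18

18


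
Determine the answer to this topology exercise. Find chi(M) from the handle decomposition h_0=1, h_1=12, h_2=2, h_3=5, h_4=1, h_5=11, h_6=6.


Handles of index k contribute (-1)^k to chi (same as CW cells).
chi = (1) + (-12) + (2) + (-5) + (1) + (-11) + (6) = -18

-18


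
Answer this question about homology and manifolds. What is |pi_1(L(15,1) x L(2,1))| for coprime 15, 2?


pi_1(X x Y) = pi_1(X) x pi_1(Y).
pi_1(L(15,1)) = Z/15, pi_1(L(2,1)) = Z/2.
|Z/15 x Z/2| = 15 * 2 = 30

30


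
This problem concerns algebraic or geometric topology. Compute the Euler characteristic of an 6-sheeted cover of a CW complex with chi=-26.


For a finite covering: chi(E) = (number of sheets) * chi(B).
chi(E) = 6 * (-26) = -156

-156


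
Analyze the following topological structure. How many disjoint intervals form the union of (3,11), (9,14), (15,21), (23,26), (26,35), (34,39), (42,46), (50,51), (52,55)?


Sort and merge overlapping open intervals.
Merged: (3,14), (15,21), (23,26), (26,39), (42,46), (50,51), (52,55).
Number of components = 7

7


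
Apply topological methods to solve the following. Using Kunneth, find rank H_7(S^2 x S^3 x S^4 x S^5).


Each S^d has Poincare polynomial 1 + t^d.
The product S^2 x S^3 x S^4 x S^5 has Poincare polynomial prod(1+t^d_i).
Expanding: b_0=1, b_2=1, b_3=1, b_4=1, b_5=2, b_6=1, b_7=2, b_8=1, b_9=2, b_10=1, b_11=1, b_12=1, b_14=1.
b_7 = 2

2


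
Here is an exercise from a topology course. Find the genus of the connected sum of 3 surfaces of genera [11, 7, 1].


Genus is additive under connected sum of orientable surfaces.
g = 11 + 7 + 1 = 19

19


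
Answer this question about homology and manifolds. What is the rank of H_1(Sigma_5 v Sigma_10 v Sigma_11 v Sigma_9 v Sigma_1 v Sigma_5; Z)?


For a wedge X v Y: reduced H_k(X v Y) = H_k(X) + H_k(Y).
Each Sigma_g contributes b_1 = 2g.
b_1 = 10 + 20 + 22 + 18 + 2 + 10 = 82

82


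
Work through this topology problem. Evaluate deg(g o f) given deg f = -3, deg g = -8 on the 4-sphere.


Degree is multiplicative under composition: deg(g o f) = deg(g) * deg(f).
= -8 * -3 = 24

24


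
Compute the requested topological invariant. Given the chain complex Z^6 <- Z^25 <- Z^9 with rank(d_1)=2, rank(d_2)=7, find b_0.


rank H_k = rank(ker d_k) - rank(im d_{k+1}).
rank(ker d_0) = rank(C_0) - rank(d_0) = 6 - 0 = 6.
rank(im d_{0+1}) = 2.
rank H_0 = 6 - 2 = 4

4


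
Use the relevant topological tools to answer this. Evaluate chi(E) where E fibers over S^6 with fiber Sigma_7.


chi(S^6) = 2 (n even), chi(Sigma_7) = 2 - 2*7 = -12.
chi(E) = 2 * (-12) = -24

-24


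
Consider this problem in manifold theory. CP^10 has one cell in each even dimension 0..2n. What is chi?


CP^10 has one cell in each even dimension 0, 2, ..., 2*10 (10+1 cells total).
All cells are even-dimensional, so chi = number of cells.
chi = 10 + 1 = 11

11


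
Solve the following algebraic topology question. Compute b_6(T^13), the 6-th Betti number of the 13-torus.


By the Kunneth formula, b_k(T^n) = C(n,k).
b_6(T^13) = C(13,6).
C(13,6) = 13!/(6!*7!) = 1716

1716


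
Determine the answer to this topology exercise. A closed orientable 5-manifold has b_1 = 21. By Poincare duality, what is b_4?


Poincare duality for closed orientable n-manifolds: b_k = b_{n-k}.
Here n = 5, so b_4 = b_1 = 21

21


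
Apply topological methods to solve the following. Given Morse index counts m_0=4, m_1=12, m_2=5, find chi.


Morse theory: chi(M) = sum_k (-1)^k m_k where m_k = #(index-k critical points).
= (4) + (-12) + (5) = -3

-3


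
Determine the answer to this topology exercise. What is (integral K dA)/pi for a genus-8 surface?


Gauss-Bonnet: integral K dA = 2*pi*chi(M).
chi(Sigma_8) = 2 - 2*8 = -14.
(integral K dA)/pi = 2*chi = 2*(-14) = -28

-28


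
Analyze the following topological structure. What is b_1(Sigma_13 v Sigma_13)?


For a wedge: H_1(A v B) = H_1(A) + H_1(B).
b_1(Sigma_13) = 26, b_1(Sigma_13) = 26.
b_1 = 26 + 26 = 52

52


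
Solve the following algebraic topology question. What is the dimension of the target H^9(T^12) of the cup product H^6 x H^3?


Cup product: H^p x H^q -> H^{p+q}; here p+q = 6+3 = 9.
rank H^k(T^n) = C(n,k).
C(12,9) = 220

220


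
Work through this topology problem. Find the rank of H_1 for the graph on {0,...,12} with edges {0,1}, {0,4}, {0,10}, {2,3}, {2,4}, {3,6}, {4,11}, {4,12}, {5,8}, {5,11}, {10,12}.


b_1 = E - V + (number of components).
E = 11, V = 13, components = 3.
b_1 = 11 - 13 + 3 = 1

1


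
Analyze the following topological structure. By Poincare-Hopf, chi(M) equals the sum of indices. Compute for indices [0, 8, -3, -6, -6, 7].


Poincare-Hopf: chi(M) = sum of indices of zeros.
chi = (0) + (8) + (-3) + (-6) + (-6) + (7) = 0

0


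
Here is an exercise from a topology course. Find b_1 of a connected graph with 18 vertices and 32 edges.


For a connected graph: rank(pi_1) = b_1 = E - V + 1 = 1 - chi.
chi = V - E = 18 - 32 = -14.
rank = 1 - (-14) = 32 - 18 + 1 = 15

15


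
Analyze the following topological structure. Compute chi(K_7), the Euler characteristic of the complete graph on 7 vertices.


K_7: V = 7, E = C(7,2) = 21.
chi = V - E = 7 - 21 = -14

-14


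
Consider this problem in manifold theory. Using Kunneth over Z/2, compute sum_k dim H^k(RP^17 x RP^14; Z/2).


dim H^*(RP^n; Z/2) = n+1 (one Z/2 in each degree 0..n).
Total Betti number is multiplicative.
Total = (17+1) * (14+1) = 18 * 15 = 270

270


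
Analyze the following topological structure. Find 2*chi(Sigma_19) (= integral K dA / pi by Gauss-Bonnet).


Gauss-Bonnet: integral K dA = 2*pi*chi(M).
chi(Sigma_19) = 2 - 2*19 = -36.
(integral K dA)/pi = 2*chi = 2*(-36) = -72

-72


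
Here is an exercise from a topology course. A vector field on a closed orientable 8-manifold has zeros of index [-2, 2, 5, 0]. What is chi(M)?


Poincare-Hopf: chi(M) = sum of indices of zeros.
chi = (-2) + (2) + (5) + (0) = 5

5


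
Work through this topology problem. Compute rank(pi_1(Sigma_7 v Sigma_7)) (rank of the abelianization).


For a wedge: H_1(A v B) = H_1(A) + H_1(B).
b_1(Sigma_7) = 14, b_1(Sigma_7) = 14.
b_1 = 14 + 14 = 28

28


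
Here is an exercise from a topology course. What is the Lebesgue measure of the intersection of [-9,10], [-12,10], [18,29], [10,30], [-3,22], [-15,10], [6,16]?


Intersection = [max(a_i), min(b_i)] = [18, 10].
Since 18 > 10, the intersection is empty.
Length = 0

0


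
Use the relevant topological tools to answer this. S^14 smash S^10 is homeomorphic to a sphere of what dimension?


S^m ^ S^n = S^{m+n}.
k = 14 + 10 = 24

24


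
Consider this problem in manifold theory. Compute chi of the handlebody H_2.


A genus-g handlebody deformation retracts to a wedge of g circles.
chi(vee_g S^1) = 1 - g.
chi(H_2) = 1 - 2 = -1

-1


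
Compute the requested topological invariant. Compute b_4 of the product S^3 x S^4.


Each S^d has Poincare polynomial 1 + t^d.
The product S^3 x S^4 has Poincare polynomial prod(1+t^d_i).
Expanding: b_0=1, b_3=1, b_4=1, b_7=1.
b_4 = 1

1


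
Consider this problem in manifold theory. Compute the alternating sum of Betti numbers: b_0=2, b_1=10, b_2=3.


chi = sum_k (-1)^k b_k.
= (2) + (-10) + (3)
= -5

-5


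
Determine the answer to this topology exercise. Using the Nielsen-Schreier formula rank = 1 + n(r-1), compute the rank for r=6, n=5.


Nielsen-Schreier: an index-n subgroup of F_r is free of rank 1 + n(r-1).
Equivalently: chi(cover) = n*chi(base); chi(vee_r S^1) = 1 - 6 = -5.
chi(E) = 5*(-5) = -25; rank = 1 - chi(E) = 1 - (-25) = 26.
rank = 1 + 5*(6-1) = 1 + 25 = 26

26


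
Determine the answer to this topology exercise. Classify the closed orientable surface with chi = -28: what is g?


chi = 2 - 2g for closed orientable surfaces.
-28 = 2 - 2g
2g = 2 - (-28) = 30
g = 15

15


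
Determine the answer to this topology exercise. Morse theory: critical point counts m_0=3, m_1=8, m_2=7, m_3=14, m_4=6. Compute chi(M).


Morse theory: chi(M) = sum_k (-1)^k m_k where m_k = #(index-k critical points).
= (3) + (-8) + (7) + (-14) + (6) = -6

-6


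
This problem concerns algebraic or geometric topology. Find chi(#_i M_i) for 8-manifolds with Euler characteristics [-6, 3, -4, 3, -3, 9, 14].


For n-manifolds: chi(A#B) = chi(A) + chi(B) - chi(S^8).
chi(S^8) = 1 + (-1)^8 = 2.
chi(#) = (sum chi_i) - (7-1)*chi(S^8) = 16 - 6*2 = 4

4


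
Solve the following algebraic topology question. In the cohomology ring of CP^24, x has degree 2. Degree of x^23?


|x| = 2 in H^*(CP^n).
|x^23| = 23 * |x| = 23 * 2 = 46

46


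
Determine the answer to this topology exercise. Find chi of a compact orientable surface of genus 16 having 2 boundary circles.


For a compact orientable surface with genus g and b boundary components: chi = 2 - 2g - b.
chi = 2 - 2*16 - 2 = 2 - 32 - 2 = -32

-32


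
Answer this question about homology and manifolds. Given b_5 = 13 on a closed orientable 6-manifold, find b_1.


Poincare duality for closed orientable n-manifolds: b_k = b_{n-k}.
Here n = 6, so b_1 = b_5 = 13

13


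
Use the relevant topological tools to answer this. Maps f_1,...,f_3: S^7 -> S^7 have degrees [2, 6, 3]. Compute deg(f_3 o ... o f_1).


Degree is multiplicative: deg(composition) = product of degrees.
= (2) * (6) * (3) = 36

36


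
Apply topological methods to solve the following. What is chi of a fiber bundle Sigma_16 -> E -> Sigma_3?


For a fiber bundle F -> E -> B (with CW structure): chi(E) = chi(B) * chi(F).
chi(Sigma_3) = -4, chi(Sigma_16) = -30.
chi(E) = (-4) * (-30) = 120

120


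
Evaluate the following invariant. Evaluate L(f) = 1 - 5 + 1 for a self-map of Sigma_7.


L(f) = tr(f_0*) - tr(f_1*) + tr(f_2*).
= 1 - (5) + (1)
= -3

-3


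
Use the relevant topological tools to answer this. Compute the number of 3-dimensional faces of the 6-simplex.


Delta^6 has 6+1 vertices. A 3-face is a choice of 3+1 vertices.
f_3 = C(6+1, 3+1) = C(7,4) = 35

35


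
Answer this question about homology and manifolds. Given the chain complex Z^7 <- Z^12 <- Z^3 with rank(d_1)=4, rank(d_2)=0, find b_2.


rank H_k = rank(ker d_k) - rank(im d_{k+1}).
rank(ker d_2) = rank(C_2) - rank(d_2) = 3 - 0 = 3.
rank(im d_{2+1}) = 0.
rank H_2 = 3 - 0 = 3

3


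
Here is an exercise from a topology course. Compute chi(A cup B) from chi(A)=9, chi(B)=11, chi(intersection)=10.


chi(A cup B) = chi(A) + chi(B) - chi(A cap B)
= 9 + (11) - (10)
= 10

10


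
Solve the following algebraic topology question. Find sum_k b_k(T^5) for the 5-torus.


b_k(T^5) = C(5,k), so the sum over k is sum_k C(5,k) = 2^5.
Total = 2^5 = 32

32


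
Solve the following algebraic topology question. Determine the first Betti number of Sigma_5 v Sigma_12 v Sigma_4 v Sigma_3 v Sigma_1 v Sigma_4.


For a wedge X v Y: reduced H_k(X v Y) = H_k(X) + H_k(Y).
Each Sigma_g contributes b_1 = 2g.
b_1 = 10 + 24 + 8 + 6 + 2 + 8 = 58

58


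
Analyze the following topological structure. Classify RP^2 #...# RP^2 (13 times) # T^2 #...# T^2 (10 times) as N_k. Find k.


Since a >= 1, the sum is non-orientable; each T^2 can be replaced by RP^2 # RP^2 (since T^2#RP^2 = 3RP^2).
Total crosscaps k = 13 + 2*10 = 33.
Check via chi: chi = 13*1 + 10*0 - (13+10-1)*2 = -31 = 2 - k = -31. Consistent.

33


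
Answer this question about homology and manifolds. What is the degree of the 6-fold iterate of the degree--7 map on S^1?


deg(f) = -7. Degree is multiplicative: deg(f^6) = (deg f)^6.
deg(f^6) = (-7)^6 = 117649

117649


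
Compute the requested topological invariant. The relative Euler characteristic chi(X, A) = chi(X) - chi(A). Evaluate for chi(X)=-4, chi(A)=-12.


Relative Euler characteristic: chi(X, A) = chi(X) - chi(A).
= -4 - (-12) = 8

8


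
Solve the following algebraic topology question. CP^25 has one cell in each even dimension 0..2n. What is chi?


CP^25 has one cell in each even dimension 0, 2, ..., 2*25 (25+1 cells total).
All cells are even-dimensional, so chi = number of cells.
chi = 25 + 1 = 26

26


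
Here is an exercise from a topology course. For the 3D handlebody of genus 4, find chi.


A genus-g handlebody deformation retracts to a wedge of g circles.
chi(vee_g S^1) = 1 - g.
chi(H_4) = 1 - 4 = -3

-3


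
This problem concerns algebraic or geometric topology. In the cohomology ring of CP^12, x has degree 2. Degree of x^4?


|x| = 2 in H^*(CP^n).
|x^4| = 4 * |x| = 4 * 2 = 8

8


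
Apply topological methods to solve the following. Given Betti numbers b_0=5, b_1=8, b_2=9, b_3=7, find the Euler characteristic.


chi = sum_k (-1)^k b_k.
= (5) + (-8) + (9) + (-7)
= -1

-1


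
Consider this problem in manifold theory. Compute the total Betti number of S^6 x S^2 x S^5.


Total Betti number is multiplicative under products.
Each S^d (d>=1) has total Betti number 2.
There are 3 sphere factors.
Total = 2^3 = 8

8


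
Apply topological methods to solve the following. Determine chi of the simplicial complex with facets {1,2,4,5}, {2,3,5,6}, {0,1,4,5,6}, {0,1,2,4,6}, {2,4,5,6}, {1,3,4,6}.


Enumerate all faces; f-vector: f_0=7, f_1=20, f_2=25, f_3=13, f_4=2.
chi = sum (-1)^k f_k = 1

1


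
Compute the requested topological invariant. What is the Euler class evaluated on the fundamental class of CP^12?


For any closed oriented manifold, <e(TM),[M]> = chi(M).
chi(CP^12) = 12+1 = 13

13


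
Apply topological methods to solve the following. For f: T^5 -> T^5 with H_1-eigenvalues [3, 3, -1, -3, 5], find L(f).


For a torus self-map: L(f) = det(I - A) where A acts on H_1.
L(f) = (1-3) * (1-3) * (1--1) * (1--3) * (1-5) = -2 * -2 * 2 * 4 * -4 = -128

-128


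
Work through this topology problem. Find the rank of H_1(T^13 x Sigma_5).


pi_1(A x B) = pi_1(A) x pi_1(B); rank of abelianization = b_1.
b_1(T^13) = 13, b_1(Sigma_5) = 2*5 = 10.
b_1(product) = 13 + 10 = 23

23


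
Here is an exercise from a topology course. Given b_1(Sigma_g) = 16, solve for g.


For a closed orientable surface: b_1 = 2g.
16 = 2g
g = 16 / 2 = 8

8


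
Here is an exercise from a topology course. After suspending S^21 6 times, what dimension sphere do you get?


Each suspension raises dimension by 1: Sigma S^n = S^{n+1}.
Sigma^6 S^21 = S^{21+6} = S^27

27


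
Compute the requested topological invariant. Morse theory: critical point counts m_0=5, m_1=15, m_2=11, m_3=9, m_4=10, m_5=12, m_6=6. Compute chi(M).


Morse theory: chi(M) = sum_k (-1)^k m_k where m_k = #(index-k critical points).
= (5) + (-15) + (11) + (-9) + (10) + (-12) + (6) = -4

-4
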